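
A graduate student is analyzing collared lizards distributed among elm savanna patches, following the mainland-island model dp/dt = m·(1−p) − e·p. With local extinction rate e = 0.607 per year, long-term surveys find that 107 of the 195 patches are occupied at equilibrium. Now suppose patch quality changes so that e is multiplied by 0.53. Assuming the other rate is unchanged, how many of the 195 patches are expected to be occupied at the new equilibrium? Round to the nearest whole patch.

Observed p* = 107/195 = 0.54872.
Balance m(1−p*) = e·p* gives m = e·p*/(1−p*) = 0.607×0.54872/0.45128 = 0.73806.
New p* = m/(m+e) = 0.73806/(0.73806+0.32171) = 0.69643.
Expected occupied = 195 × 0.69643 = 135.80 ≈ 136.

136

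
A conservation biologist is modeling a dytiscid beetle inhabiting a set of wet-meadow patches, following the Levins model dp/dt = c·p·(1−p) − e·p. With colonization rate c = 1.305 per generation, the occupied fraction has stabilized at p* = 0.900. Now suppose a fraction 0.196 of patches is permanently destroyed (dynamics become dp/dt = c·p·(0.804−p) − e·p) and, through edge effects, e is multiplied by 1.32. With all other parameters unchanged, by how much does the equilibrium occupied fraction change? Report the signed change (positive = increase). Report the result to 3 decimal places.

Balance c(1−p*) = e gives e = 1.305×(1 − 0.90000) = 0.13050.
New p* = 0.804 − e/c = 0.804 − 0.17226/1.30500 = 0.67200.
Δp* = 0.67200 − 0.90000 = -0.22800.

-0.228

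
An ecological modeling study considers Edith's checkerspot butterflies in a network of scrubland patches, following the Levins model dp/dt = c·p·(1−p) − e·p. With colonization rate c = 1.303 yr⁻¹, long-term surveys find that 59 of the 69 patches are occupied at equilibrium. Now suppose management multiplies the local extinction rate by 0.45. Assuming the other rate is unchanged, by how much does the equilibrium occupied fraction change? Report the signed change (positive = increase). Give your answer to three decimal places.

Observed p* = 59/69 = 0.85507.
Balance c(1−p*) = e gives e = 1.303×(1 − 0.85507) = 0.18884.
New p* = 1 − e/c = 1 − 0.08498/1.30300 = 0.93478.
Δp* = 0.93478 − 0.85507 = +0.07971.

0.080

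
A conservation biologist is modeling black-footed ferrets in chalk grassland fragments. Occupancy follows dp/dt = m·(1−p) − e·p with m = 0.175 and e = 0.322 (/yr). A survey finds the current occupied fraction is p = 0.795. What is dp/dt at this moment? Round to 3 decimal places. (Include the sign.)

-0.220

Colonization term: m·(1−p) = 0.175×0.2050 = 0.03587.
Extinction term: e·p = 0.25599.
dp/dt = 0.03587 − 0.25599 = -0.22012.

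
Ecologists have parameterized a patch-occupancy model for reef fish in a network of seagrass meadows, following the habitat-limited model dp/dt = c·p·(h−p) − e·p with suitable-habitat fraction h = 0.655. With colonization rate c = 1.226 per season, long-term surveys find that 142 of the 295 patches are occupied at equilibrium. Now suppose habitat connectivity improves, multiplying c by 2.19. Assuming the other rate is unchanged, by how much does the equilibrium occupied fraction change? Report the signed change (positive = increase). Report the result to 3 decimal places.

0.094

Observed p* = 142/295 = 0.48136.
Balance c(h−p*) = e gives e = 1.226×(0.655 − 0.48136) = 0.21288.
New p* = 0.655 − e/c = 0.655 − 0.21288/2.68494 = 0.57571.
Δp* = 0.57571 − 0.48136 = +0.09435.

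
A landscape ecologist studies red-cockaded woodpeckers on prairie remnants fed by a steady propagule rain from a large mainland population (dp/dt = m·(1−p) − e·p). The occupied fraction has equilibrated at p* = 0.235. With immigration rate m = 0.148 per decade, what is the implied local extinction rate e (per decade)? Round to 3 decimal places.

At equilibrium m(1−p*) = e·p*, so e = m(1−p*)/p*.
e = 0.148 × 0.7650 / 0.235 = 0.4818.

0.482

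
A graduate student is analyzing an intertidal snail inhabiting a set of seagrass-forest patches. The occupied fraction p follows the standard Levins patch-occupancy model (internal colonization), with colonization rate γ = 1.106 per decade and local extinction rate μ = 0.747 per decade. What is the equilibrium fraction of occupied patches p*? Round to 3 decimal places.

0.325

At equilibrium, colonization balances extinction: γ·p*·(1−p*) = μ·p*.
So p* = 1 − μ/γ = 1 − 0.747/1.106 = 1 − 0.6754 = 0.3246.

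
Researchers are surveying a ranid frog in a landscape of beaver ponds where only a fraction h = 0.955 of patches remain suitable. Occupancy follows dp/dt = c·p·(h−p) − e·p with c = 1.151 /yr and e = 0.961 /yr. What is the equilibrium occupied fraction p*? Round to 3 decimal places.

Setting dp/dt = 0 and dividing by p* gives c·(h−p*) = e.
So p* = h − e/c = 0.955 − 0.961/1.151 = 0.955 − 0.8349 = 0.1201.

0.120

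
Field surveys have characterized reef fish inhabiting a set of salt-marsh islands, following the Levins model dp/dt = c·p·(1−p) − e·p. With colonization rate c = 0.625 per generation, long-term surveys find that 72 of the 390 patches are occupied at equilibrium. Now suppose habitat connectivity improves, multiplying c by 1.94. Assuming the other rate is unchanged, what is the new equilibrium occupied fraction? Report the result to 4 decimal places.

Observed p* = 72/390 = 0.18462.
Balance c(1−p*) = e gives e = 0.625×(1 − 0.18462) = 0.50961.
New p* = 1 − e/c = 1 − 0.50961/1.21250 = 0.57970.

0.5797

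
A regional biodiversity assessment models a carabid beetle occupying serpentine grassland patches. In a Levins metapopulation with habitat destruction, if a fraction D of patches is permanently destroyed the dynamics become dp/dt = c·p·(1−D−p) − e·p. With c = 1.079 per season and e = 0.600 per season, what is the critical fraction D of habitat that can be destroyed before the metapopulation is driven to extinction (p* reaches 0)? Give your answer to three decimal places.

The nontrivial equilibrium is p* = (1−D) − e/c; extinction occurs when this hits zero.
So D_crit = 1 − e/c = 1 − 0.600/1.079 = 1 − 0.5561 = 0.4439.
This equals the undisturbed p*, a classic result of Lande's extension.

0.444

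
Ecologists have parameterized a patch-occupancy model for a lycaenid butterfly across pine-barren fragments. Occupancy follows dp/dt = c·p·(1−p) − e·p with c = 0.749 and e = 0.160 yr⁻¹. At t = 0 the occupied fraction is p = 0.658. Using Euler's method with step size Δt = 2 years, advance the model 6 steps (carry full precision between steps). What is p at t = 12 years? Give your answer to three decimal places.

Update rule: p ← p + [c·p·(1−p) − e·p]·Δt with Δt = 2.
t = 2: p = 0.65800 + (+0.12654) = 0.78454
t = 4: p = 0.78454 + (+0.00216) = 0.78670
t = 6: p = 0.78670 + (-0.00038) = 0.78632
t = 8: p = 0.78632 + (+0.00007) = 0.78639
t = 10: p = 0.78639 + (-0.00001) = 0.78638
t = 12: p = 0.78638 + (+0.00000) = 0.78638

0.786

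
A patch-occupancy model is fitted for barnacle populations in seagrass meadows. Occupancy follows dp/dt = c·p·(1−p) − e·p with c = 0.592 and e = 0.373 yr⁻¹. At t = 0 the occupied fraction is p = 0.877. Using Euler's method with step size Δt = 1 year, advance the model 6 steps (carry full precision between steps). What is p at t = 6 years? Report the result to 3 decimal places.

0.412

Update rule: p ← p + [c·p·(1−p) − e·p]·Δt with Δt = 1.
p: 0.87700 → 0.61374  (Δp = -0.26326)
p: 0.61374 → 0.52516  (Δp = -0.08858)
p: 0.52516 → 0.47690  (Δp = -0.04826)
p: 0.47690 → 0.44670  (Δp = -0.03020)
p: 0.44670 → 0.42640  (Δp = -0.02030)
p: 0.42640 → 0.41214  (Δp = -0.01425)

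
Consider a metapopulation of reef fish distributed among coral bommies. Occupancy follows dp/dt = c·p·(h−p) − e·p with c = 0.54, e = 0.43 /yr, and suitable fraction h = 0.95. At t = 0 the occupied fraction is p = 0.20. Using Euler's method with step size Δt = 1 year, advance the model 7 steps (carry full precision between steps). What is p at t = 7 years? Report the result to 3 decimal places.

Update rule: p ← p + [c·p·(h−p) − e·p]·Δt with Δt = 1.
p: 0.20000 → 0.19500  (Δp = -0.00500)
p: 0.19500 → 0.19065  (Δp = -0.00435)
p: 0.19065 → 0.18685  (Δp = -0.00380)
p: 0.18685 → 0.18350  (Δp = -0.00334)
p: 0.18350 → 0.18055  (Δp = -0.00295)
p: 0.18055 → 0.17793  (Δp = -0.00262)
p: 0.17793 → 0.17561  (Δp = -0.00233)

0.176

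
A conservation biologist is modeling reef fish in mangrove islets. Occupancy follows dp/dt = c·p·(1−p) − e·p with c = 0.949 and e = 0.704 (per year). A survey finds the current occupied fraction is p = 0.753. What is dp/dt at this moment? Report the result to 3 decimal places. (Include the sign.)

Colonization term: c·p·(1−p) = 0.949×0.753×0.2470 = 0.17651.
Extinction term: e·p = 0.53011.
dp/dt = 0.17651 − 0.53011 = -0.35361.

-0.354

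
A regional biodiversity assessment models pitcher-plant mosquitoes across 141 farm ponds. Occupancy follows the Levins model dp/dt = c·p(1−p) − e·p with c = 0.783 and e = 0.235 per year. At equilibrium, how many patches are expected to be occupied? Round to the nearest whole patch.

99

p* = 1 − e/c = 1 − 0.235/0.783 = 0.6999.
Expected occupied patches = N × p* = 141 × 0.6999 = 98.68 ≈ 99.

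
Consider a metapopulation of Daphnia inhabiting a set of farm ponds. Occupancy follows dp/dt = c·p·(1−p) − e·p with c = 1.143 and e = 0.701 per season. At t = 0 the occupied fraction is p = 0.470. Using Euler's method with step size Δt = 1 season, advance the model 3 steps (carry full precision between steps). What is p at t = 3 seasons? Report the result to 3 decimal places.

Update rule: p ← p + [c·p·(1−p) − e·p]·Δt with Δt = 1.
  1  |  dp/dt·Δt = -0.044749  |  p_1 = 0.425251
  2  |  dp/dt·Δt = -0.018738  |  p_2 = 0.406514
  3  |  dp/dt·Δt = -0.009206  |  p_3 = 0.397308

0.397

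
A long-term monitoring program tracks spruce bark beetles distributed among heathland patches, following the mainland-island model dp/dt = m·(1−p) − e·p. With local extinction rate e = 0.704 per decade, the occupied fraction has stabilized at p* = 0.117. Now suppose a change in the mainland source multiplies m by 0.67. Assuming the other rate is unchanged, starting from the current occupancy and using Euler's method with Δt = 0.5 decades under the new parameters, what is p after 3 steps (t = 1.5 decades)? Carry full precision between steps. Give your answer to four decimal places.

0.0899

Balance m(1−p*) = e·p* gives m = e·p*/(1−p*) = 0.704×0.11700/0.88300 = 0.09328.
Starting from p₀ = 0.11700; update p ← p + (dp/dt)·Δt with the new parameters.
t = 0.5: p = 0.11700 + (-0.01359) = 0.10341
t = 1: p = 0.10341 + (-0.00838) = 0.09503
t = 1.5: p = 0.09503 + (-0.00517) = 0.08986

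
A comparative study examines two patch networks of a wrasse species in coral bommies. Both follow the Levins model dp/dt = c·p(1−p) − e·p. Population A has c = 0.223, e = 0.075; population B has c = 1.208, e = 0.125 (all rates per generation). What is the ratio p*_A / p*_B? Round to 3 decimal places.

0.740

A: p*_A = 1 − 0.075/0.223 = 0.6637.
B: p*_B = 1 − 0.125/1.208 = 0.8965.
p*_A / p*_B = 0.6637/0.8965 = 0.7403.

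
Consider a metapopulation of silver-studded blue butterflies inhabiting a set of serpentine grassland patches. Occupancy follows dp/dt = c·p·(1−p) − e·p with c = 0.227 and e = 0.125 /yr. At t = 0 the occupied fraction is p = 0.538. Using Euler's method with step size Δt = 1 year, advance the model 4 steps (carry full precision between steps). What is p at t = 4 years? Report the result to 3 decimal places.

0.503

Update rule: p ← p + [c·p·(1−p) − e·p]·Δt with Δt = 1.
step 1: Δp = -0.01083, p = 0.52717
step 2: Δp = -0.00931, p = 0.51786
step 3: Δp = -0.00805, p = 0.50980
step 4: Δp = -0.00700, p = 0.50281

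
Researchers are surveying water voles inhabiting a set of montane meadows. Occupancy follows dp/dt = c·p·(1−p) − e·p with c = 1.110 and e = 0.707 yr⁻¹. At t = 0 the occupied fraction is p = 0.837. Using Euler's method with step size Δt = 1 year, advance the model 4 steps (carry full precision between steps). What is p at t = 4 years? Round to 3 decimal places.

0.369

Update rule: p ← p + [c·p·(1−p) − e·p]·Δt with Δt = 1.
t = 1: p = 0.83700 + (-0.44032) = 0.39668
t = 2: p = 0.39668 + (-0.01480) = 0.38188
t = 3: p = 0.38188 + (-0.00798) = 0.37390
t = 4: p = 0.37390 + (-0.00450) = 0.36940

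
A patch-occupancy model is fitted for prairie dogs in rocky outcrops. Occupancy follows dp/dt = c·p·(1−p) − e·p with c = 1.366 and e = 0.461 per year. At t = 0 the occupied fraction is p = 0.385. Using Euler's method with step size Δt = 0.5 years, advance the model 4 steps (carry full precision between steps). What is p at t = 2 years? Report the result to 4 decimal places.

Update rule: p ← p + [c·p·(1−p) − e·p]·Δt with Δt = 0.5.
t = 0.5: p = 0.38500 + (+0.07297) = 0.45797
t = 1: p = 0.45797 + (+0.06398) = 0.52196
t = 1.5: p = 0.52196 + (+0.05011) = 0.57207
t = 2: p = 0.57207 + (+0.03534) = 0.60741

0.6074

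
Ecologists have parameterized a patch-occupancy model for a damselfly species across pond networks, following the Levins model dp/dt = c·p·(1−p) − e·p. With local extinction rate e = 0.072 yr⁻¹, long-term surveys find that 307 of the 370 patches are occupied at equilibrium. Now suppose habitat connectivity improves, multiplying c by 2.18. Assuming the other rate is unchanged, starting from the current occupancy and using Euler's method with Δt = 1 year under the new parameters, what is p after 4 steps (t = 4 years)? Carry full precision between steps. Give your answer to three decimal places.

0.922

Observed p* = 307/370 = 0.82973.
Balance c(1−p*) = e gives c = e/(1 − 0.82973) = 0.072/0.17027 = 0.42286.
Starting from p₀ = 0.82973; update p ← p + (dp/dt)·Δt with the new parameters.
p: 0.82973 → 0.90022  (Δp = +0.07049)
p: 0.90022 → 0.91821  (Δp = +0.01798)
p: 0.91821 → 0.92133  (Δp = +0.00312)
p: 0.92133 → 0.92181  (Δp = +0.00048)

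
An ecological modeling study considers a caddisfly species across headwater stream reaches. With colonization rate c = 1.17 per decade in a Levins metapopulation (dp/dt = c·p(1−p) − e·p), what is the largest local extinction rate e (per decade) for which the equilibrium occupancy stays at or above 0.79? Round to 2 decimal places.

0.25

1 − e/c ≥ 0.79 ⇒ e ≤ c(1 − 0.79) = 1.17 × 0.2100.
e_max = 0.2457.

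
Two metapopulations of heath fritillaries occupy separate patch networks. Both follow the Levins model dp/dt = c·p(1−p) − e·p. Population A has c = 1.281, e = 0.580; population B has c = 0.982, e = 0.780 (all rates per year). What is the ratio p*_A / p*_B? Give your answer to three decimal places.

A: p*_A = 1 − 0.580/1.281 = 0.5472.
B: p*_B = 1 − 0.780/0.982 = 0.2057.
p*_A / p*_B = 0.5472/0.2057 = 2.6603.

2.660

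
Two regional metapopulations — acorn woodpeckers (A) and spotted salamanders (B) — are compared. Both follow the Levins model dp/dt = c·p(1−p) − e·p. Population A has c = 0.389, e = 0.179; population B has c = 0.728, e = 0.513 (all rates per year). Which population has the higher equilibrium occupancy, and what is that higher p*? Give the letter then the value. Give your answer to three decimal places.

A: p*_A = 1 − 0.179/0.389 = 0.5398.
B: p*_B = 1 − 0.513/0.728 = 0.2953.
A is higher at 0.5398.

A, 0.540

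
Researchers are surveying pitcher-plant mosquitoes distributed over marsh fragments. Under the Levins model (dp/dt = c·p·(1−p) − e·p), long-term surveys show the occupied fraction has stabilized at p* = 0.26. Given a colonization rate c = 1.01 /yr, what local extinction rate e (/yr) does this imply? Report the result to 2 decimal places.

0.75

At equilibrium c(1−p*) = e.
e = 1.01 × (1 − 0.26) = 1.01 × 0.7400 = 0.7474.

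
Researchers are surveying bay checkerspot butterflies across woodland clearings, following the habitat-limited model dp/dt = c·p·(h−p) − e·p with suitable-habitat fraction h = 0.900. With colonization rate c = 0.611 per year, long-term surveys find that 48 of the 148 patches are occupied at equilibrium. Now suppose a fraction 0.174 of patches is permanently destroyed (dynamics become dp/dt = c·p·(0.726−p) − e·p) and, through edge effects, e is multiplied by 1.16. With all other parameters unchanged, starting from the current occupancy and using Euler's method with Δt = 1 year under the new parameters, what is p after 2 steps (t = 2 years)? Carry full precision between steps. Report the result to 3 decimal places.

0.236

Observed p* = 48/148 = 0.32432.
Balance c(h−p*) = e gives e = 0.611×(0.9 − 0.32432) = 0.35174.
Starting from p₀ = 0.32432; update p ← p + (dp/dt)·Δt with the new parameters.
step 1: Δp = -0.05273, p = 0.27159
step 2: Δp = -0.03541, p = 0.23618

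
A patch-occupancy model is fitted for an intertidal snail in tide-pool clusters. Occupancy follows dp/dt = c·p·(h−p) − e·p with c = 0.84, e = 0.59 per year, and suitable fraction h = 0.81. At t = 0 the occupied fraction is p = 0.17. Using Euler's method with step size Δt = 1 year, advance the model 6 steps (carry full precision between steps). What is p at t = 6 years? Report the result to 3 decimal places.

0.135

Update rule: p ← p + [c·p·(h−p) − e·p]·Δt with Δt = 1.
p: 0.17000 → 0.16109  (Δp = -0.00891)
p: 0.16109 → 0.15386  (Δp = -0.00724)
p: 0.15386 → 0.14788  (Δp = -0.00598)
p: 0.14788 → 0.14288  (Δp = -0.00500)
p: 0.14288 → 0.13865  (Δp = -0.00423)
p: 0.13865 → 0.13503  (Δp = -0.00361)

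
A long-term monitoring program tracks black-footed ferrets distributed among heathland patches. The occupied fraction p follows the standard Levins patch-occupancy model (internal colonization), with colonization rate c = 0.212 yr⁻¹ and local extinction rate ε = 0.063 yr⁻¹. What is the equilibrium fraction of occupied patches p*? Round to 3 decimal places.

Setting dp/dt = 0 and dividing through by p* gives c·(1−p*) = ε.
So p* = 1 − ε/c = 1 − 0.063/0.212 = 1 − 0.2972 = 0.7028.

0.703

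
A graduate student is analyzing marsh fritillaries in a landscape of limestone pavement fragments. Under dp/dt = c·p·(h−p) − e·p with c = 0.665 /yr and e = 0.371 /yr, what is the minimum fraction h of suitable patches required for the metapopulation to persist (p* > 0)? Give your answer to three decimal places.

p* = h − e/c is positive only when h > e/c.
h_min = e/c = 0.371/0.665 = 0.5579.

0.558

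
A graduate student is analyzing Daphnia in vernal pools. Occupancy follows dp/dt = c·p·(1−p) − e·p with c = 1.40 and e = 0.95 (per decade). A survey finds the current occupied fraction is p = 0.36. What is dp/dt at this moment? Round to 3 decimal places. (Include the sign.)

Colonization term: c·p·(1−p) = 1.40×0.36×0.6400 = 0.32256.
Extinction term: e·p = 0.34200.
dp/dt = 0.32256 − 0.34200 = -0.01944.

-0.019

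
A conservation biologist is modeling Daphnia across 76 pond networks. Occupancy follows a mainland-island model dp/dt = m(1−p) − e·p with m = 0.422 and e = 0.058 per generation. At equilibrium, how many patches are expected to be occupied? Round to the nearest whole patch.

p* = m/(m+e) = 0.422/0.4800 = 0.8792.
Expected occupied patches = N × p* = 76 × 0.8792 = 66.82 ≈ 67.

67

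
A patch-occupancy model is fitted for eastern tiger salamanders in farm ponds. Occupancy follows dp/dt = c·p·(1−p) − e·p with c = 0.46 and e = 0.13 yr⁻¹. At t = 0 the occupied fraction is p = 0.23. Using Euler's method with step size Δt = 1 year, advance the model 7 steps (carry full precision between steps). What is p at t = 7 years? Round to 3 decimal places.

Update rule: p ← p + [c·p·(1−p) − e·p]·Δt with Δt = 1.
step 1: Δp = +0.05157, p = 0.28157
step 2: Δp = +0.05645, p = 0.33801
step 3: Δp = +0.05899, p = 0.39700
step 4: Δp = +0.05851, p = 0.45551
step 5: Δp = +0.05487, p = 0.51039
step 6: Δp = +0.04860, p = 0.55899
step 7: Δp = +0.04073, p = 0.59972

0.600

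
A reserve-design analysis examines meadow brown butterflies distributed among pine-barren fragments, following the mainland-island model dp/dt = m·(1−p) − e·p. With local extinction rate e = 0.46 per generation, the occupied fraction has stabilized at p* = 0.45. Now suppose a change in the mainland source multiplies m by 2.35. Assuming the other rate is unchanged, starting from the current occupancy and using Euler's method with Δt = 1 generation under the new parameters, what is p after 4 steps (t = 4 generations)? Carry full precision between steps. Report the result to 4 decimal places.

Balance m(1−p*) = e·p* gives m = e·p*/(1−p*) = 0.46×0.45000/0.55000 = 0.37636.
Starting from p₀ = 0.45000; update p ← p + (dp/dt)·Δt with the new parameters.
  1  |  dp/dt·Δt = +0.279450  |  p_1 = 0.729450
  2  |  dp/dt·Δt = -0.096258  |  p_2 = 0.633192
  3  |  dp/dt·Δt = +0.033156  |  p_3 = 0.666349
  4  |  dp/dt·Δt = -0.011421  |  p_4 = 0.654928

0.6549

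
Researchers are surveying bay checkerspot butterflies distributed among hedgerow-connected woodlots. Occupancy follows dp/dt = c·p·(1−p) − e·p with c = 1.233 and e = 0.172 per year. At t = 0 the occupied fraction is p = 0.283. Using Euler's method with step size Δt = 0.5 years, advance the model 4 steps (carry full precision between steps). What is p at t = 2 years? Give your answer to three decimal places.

0.703

Update rule: p ← p + [c·p·(1−p) − e·p]·Δt with Δt = 0.5.
step 1: Δp = +0.10076, p = 0.38376
step 2: Δp = +0.11279, p = 0.49655
step 3: Δp = +0.11141, p = 0.60796
step 4: Δp = +0.09465, p = 0.70262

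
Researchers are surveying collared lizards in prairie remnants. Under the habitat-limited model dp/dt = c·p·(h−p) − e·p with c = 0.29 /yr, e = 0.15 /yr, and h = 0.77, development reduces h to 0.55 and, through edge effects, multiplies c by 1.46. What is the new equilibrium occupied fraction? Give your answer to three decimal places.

0.196

Before: p* = h − e/c = 0.77 − 0.15/0.29 = 0.77 − 0.5172 = 0.2528.
After: c = 0.4234, e = 0.15, h = 0.55; p* = 0.55 − 0.15/0.4234 = 0.1957.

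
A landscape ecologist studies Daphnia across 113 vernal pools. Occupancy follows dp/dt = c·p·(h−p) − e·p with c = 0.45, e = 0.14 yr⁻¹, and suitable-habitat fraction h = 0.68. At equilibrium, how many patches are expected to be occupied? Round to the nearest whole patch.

p* = h − e/c = 0.68 − 0.3111 = 0.3689.
Expected occupied patches = N × p* = 113 × 0.3689 = 41.68 ≈ 42.

42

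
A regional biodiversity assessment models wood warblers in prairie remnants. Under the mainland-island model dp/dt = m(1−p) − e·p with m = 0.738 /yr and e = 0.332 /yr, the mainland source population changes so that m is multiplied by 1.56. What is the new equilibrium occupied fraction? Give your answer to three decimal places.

Before: p* = 0.738/(0.738+0.332) = 0.6897.
After: m = 1.15128, e = 0.332; p* = 1.15128/1.4833 = 0.7762.

0.776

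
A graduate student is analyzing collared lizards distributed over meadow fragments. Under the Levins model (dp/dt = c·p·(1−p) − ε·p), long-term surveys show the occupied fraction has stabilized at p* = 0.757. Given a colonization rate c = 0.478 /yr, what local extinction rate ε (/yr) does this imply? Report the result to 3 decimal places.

0.116

At equilibrium c(1−p*) = ε.
ε = 0.478 × (1 − 0.757) = 0.478 × 0.2430 = 0.1162.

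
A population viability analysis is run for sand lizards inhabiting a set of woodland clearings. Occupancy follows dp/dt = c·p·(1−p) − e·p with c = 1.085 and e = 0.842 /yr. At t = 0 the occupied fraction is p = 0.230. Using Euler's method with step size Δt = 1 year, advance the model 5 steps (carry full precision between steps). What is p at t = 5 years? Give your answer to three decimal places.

Update rule: p ← p + [c·p·(1−p) − e·p]·Δt with Δt = 1.
t = 1: p = 0.23000 + (-0.00151) = 0.22849
t = 2: p = 0.22849 + (-0.00112) = 0.22737
t = 3: p = 0.22737 + (-0.00084) = 0.22653
t = 4: p = 0.22653 + (-0.00063) = 0.22590
t = 5: p = 0.22590 + (-0.00047) = 0.22542

0.225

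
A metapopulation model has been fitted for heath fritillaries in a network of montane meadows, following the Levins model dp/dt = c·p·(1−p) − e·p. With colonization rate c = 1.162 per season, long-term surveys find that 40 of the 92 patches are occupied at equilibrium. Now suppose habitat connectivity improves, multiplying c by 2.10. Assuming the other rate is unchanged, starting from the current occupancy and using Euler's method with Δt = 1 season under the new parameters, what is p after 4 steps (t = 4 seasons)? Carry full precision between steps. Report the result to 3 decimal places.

0.722

Observed p* = 40/92 = 0.43478.
Balance c(1−p*) = e gives e = 1.162×(1 − 0.43478) = 0.65678.
Starting from p₀ = 0.43478; update p ← p + (dp/dt)·Δt with the new parameters.
p: 0.43478 → 0.74890  (Δp = +0.31411)
p: 0.74890 → 0.71592  (Δp = -0.03298)
p: 0.71592 → 0.74200  (Δp = +0.02609)
p: 0.74200 → 0.72181  (Δp = -0.02020)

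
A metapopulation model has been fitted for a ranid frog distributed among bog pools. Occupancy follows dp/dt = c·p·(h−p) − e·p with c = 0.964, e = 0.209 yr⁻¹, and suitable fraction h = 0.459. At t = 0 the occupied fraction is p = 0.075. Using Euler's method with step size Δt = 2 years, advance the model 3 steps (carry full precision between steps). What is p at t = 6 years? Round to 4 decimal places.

Update rule: p ← p + [c·p·(h−p) − e·p]·Δt with Δt = 2.
step 1: Δp = +0.02418, p = 0.09918
step 2: Δp = +0.02735, p = 0.12652
step 3: Δp = +0.02822, p = 0.15474

0.1547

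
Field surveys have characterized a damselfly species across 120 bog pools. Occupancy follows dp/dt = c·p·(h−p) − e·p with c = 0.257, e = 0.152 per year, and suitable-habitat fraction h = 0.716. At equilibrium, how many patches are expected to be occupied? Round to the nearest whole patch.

p* = h − e/c = 0.716 − 0.5914 = 0.1246.
Expected occupied patches = N × p* = 120 × 0.1246 = 14.95 ≈ 15.

15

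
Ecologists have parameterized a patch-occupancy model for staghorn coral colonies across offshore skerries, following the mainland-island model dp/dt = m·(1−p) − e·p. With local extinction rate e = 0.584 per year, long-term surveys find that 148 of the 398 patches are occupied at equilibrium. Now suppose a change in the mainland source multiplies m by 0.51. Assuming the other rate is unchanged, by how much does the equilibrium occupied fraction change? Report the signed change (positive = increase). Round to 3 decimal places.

Observed p* = 148/398 = 0.37186.
Balance m(1−p*) = e·p* gives m = e·p*/(1−p*) = 0.584×0.37186/0.62814 = 0.34573.
New p* = m/(m+e) = 0.17632/(0.17632+0.58400) = 0.23190.
Δp* = 0.23190 − 0.37186 = -0.13996.

-0.140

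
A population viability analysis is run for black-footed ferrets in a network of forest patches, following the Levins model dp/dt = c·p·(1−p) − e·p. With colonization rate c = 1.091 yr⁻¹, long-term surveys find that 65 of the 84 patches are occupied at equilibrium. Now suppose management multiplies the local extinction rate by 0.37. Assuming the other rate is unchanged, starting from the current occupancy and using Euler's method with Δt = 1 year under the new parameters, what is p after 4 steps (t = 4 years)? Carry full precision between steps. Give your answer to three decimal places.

Observed p* = 65/84 = 0.77381.
Balance c(1−p*) = e gives e = 1.091×(1 − 0.77381) = 0.24677.
Starting from p₀ = 0.77381; update p ← p + (dp/dt)·Δt with the new parameters.
p: 0.77381 → 0.89411  (Δp = +0.12030)
p: 0.89411 → 0.91577  (Δp = +0.02165)
p: 0.91577 → 0.91631  (Δp = +0.00054)
p: 0.91631 → 0.91631  (Δp = +0.00000)

0.916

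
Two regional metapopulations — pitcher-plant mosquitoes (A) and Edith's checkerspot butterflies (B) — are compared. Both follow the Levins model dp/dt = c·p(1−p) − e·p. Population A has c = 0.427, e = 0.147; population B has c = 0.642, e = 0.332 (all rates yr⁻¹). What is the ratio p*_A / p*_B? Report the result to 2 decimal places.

1.36

A: p*_A = 1 − 0.147/0.427 = 0.6557.
B: p*_B = 1 − 0.332/0.642 = 0.4829.
p*_A / p*_B = 0.6557/0.4829 = 1.3580.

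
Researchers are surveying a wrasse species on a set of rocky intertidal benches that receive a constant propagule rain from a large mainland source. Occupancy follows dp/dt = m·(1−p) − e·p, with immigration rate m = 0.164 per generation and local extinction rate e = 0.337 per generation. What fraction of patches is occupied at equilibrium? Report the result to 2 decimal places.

0.33

At equilibrium the propagule rain into empty patches balances local extinction: m(1−p*) = e·p*.
p* = m/(m+e) = 0.164/(0.164+0.337) = 0.164/0.5010 = 0.3273.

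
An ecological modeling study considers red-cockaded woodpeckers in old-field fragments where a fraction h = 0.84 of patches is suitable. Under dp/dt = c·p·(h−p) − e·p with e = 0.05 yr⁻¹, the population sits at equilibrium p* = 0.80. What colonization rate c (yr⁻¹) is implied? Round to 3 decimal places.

At equilibrium c(h−p*) = e, so c = e/(h−p*).
c = 0.05/(0.84 − 0.80) = 0.05/0.0400 = 1.2500.

1.250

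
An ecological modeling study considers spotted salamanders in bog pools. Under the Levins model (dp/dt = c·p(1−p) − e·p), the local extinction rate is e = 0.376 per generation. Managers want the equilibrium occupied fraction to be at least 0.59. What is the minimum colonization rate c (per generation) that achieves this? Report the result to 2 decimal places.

0.92

p* = 1 − e/c ≥ 0.59 requires e/c ≤ 0.4100, i.e. c ≥ e/0.4100.
c_min = 0.376/0.4100 = 0.9171.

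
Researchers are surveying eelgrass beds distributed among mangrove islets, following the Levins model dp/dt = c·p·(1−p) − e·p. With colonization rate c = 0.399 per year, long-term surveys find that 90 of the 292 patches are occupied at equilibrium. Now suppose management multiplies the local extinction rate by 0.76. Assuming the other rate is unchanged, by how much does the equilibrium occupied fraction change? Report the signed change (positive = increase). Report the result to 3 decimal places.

0.166

Observed p* = 90/292 = 0.30822.
Balance c(1−p*) = e gives e = 0.399×(1 − 0.30822) = 0.27602.
New p* = 1 − e/c = 1 − 0.20978/0.39900 = 0.47424.
Δp* = 0.47424 − 0.30822 = +0.16602.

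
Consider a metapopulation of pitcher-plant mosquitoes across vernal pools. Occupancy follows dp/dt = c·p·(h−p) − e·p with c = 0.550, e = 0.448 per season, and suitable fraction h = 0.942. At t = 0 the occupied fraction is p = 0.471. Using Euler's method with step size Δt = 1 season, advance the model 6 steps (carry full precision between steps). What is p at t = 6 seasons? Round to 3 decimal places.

Update rule: p ← p + [c·p·(h−p) − e·p]·Δt with Δt = 1.
step 1: Δp = -0.08900, p = 0.38200
step 2: Δp = -0.05348, p = 0.32852
step 3: Δp = -0.03633, p = 0.29219
step 4: Δp = -0.02647, p = 0.26572
step 5: Δp = -0.02021, p = 0.24551
step 6: Δp = -0.01594, p = 0.22957

0.230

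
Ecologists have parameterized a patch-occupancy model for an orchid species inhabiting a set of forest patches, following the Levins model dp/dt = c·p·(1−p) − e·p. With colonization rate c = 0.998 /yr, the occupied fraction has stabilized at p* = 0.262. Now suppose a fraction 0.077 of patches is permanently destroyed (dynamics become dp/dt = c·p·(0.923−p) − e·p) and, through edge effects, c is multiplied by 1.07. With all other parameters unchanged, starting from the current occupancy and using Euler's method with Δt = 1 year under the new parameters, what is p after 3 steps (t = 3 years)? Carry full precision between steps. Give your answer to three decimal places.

Balance c(1−p*) = e gives e = 0.998×(1 − 0.26200) = 0.73652.
Starting from p₀ = 0.26200; update p ← p + (dp/dt)·Δt with the new parameters.
t = 1: p = 0.26200 + (-0.00804) = 0.25396
t = 2: p = 0.25396 + (-0.00561) = 0.24836
t = 3: p = 0.24836 + (-0.00400) = 0.24436

0.244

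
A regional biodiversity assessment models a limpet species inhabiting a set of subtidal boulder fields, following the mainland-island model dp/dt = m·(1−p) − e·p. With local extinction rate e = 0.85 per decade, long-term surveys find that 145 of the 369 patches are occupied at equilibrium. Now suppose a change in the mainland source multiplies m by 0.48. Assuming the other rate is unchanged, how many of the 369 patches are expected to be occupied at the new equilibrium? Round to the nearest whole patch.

Observed p* = 145/369 = 0.39295.
Balance m(1−p*) = e·p* gives m = e·p*/(1−p*) = 0.85×0.39295/0.60705 = 0.55021.
New p* = m/(m+e) = 0.26410/(0.26410+0.85000) = 0.23705.
Expected occupied = 369 × 0.23705 = 87.47 ≈ 87.

87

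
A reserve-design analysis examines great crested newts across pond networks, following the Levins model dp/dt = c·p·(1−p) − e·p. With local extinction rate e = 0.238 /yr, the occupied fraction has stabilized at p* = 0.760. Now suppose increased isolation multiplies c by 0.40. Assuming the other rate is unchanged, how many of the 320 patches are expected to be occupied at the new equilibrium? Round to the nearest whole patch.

Balance c(1−p*) = e gives c = e/(1 − 0.76000) = 0.238/0.24000 = 0.99167.
New p* = 1 − e/c = 1 − 0.23800/0.39667 = 0.40001.
Expected occupied = 320 × 0.40001 = 128.00 ≈ 128.

128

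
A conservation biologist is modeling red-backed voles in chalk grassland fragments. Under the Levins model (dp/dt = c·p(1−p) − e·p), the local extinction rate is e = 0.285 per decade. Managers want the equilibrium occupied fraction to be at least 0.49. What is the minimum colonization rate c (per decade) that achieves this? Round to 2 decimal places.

p* = 1 − e/c ≥ 0.49 requires e/c ≤ 0.5100, i.e. c ≥ e/0.5100.
c_min = 0.285/0.5100 = 0.5588.

0.56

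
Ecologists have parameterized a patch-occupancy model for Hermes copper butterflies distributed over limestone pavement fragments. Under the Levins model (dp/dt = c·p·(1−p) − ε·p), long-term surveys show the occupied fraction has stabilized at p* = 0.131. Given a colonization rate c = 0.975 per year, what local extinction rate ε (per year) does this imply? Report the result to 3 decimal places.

0.847

At equilibrium c(1−p*) = ε.
ε = 0.975 × (1 − 0.131) = 0.975 × 0.8690 = 0.8473.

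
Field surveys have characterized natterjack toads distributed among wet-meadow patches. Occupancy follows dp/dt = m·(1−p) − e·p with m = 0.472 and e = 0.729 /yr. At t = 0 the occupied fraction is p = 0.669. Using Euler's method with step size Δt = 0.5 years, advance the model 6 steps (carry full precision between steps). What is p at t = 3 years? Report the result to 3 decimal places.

Update rule: p ← p + [m·(1−p) − e·p]·Δt with Δt = 0.5.
  1  |  dp/dt·Δt = -0.165735  |  p_1 = 0.503266
  2  |  dp/dt·Δt = -0.066211  |  p_2 = 0.437055
  3  |  dp/dt·Δt = -0.026451  |  p_3 = 0.410603
  4  |  dp/dt·Δt = -0.010567  |  p_4 = 0.400036
  5  |  dp/dt·Δt = -0.004222  |  p_5 = 0.395814
  6  |  dp/dt·Δt = -0.001687  |  p_6 = 0.394128

0.394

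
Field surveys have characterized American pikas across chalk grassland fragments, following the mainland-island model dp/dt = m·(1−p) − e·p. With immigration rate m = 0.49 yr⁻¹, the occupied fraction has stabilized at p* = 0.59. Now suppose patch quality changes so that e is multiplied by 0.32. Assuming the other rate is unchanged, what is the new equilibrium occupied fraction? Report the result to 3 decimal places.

0.818

Balance m(1−p*) = e·p* gives e = m(1−p*)/p* = 0.49×0.41000/0.59000 = 0.34051.
New p* = m/(m+e) = 0.49000/(0.49000+0.10896) = 0.81808.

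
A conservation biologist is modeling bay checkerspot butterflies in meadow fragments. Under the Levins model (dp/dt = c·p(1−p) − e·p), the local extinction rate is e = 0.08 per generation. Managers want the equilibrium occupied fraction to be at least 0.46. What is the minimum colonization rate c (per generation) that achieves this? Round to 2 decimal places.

p* = 1 − e/c ≥ 0.46 requires e/c ≤ 0.5400, i.e. c ≥ e/0.5400.
c_min = 0.08/0.5400 = 0.1481.

0.15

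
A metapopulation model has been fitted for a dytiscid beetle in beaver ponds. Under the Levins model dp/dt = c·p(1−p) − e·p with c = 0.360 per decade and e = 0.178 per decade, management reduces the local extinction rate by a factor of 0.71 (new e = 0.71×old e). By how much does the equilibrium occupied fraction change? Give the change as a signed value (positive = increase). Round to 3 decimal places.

0.143

Before: p* = 1 − 0.178/0.360 = 0.5056.
After the change, c = 0.36, e = 0.12638, so p* = 1 − 0.12638/0.36 = 0.6489.
Δp* = 0.6489 − 0.5056 = +0.1434.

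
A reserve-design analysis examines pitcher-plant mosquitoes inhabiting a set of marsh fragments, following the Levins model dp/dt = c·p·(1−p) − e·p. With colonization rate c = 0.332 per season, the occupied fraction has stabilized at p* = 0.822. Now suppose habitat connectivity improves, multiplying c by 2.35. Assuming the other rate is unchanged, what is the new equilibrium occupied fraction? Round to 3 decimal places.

0.924

Balance c(1−p*) = e gives e = 0.332×(1 − 0.82200) = 0.05910.
New p* = 1 − e/c = 1 − 0.05910/0.78020 = 0.92425.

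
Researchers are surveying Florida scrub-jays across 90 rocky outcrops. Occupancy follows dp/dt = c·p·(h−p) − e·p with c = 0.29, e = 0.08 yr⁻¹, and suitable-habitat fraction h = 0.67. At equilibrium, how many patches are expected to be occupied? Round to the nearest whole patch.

35

p* = h − e/c = 0.67 − 0.2759 = 0.3941.
Expected occupied patches = N × p* = 90 × 0.3941 = 35.47 ≈ 35.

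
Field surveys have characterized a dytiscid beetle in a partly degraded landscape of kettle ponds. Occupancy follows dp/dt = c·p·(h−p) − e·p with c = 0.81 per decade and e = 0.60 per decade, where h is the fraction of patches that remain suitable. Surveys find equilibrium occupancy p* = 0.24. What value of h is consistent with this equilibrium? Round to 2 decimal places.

At equilibrium c(h−p*) = e, so h = p* + e/c.
h = 0.24 + 0.60/0.81 = 0.24 + 0.7407 = 0.9807.

0.98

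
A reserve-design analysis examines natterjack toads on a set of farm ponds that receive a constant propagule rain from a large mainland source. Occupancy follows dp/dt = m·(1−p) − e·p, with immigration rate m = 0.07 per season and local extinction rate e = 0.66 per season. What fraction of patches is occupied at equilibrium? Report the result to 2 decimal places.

0.10

Setting dp/dt = 0: m − m·p* = e·p*, so m = (m+e)·p*.
p* = m/(m+e) = 0.07/(0.07+0.66) = 0.07/0.7300 = 0.0959.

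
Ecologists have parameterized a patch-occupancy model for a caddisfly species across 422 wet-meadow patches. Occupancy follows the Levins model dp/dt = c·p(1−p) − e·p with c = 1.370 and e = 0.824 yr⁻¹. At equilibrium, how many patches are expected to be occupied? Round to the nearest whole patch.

p* = 1 − e/c = 1 − 0.824/1.370 = 0.3985.
Expected occupied patches = N × p* = 422 × 0.3985 = 168.18 ≈ 168.

168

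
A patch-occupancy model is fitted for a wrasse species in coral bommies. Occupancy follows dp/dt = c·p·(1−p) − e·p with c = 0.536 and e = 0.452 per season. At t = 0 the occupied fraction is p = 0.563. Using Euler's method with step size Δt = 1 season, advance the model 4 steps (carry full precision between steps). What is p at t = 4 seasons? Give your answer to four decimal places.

Update rule: p ← p + [c·p·(1−p) − e·p]·Δt with Δt = 1.
t = 1: p = 0.56300 + (-0.12260) = 0.44040
t = 2: p = 0.44040 + (-0.06696) = 0.37343
t = 3: p = 0.37343 + (-0.04338) = 0.33006
t = 4: p = 0.33006 + (-0.03067) = 0.29939

0.2994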